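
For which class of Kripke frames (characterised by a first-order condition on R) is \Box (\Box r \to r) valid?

shift-reflexivity

Suppose □(□r→r) is valid. Take Rxy and set V(r)={w : Ryw}. Then at y, □r holds; since □(□r→r) at x, □r→r at y, so r at y, i.e. Ryy.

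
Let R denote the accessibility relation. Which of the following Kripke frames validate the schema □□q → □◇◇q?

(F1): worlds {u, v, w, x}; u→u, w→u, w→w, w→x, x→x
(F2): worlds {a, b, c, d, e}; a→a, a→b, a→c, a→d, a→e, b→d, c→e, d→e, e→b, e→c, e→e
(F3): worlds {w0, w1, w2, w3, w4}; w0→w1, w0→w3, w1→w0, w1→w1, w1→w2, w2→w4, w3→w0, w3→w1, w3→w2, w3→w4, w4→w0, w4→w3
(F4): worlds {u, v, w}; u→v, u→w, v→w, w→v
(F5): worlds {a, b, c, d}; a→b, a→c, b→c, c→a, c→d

The schema corresponds to a generalized confluence (Geach) condition: ∀x ∀z (xRz → ∃w (xR²w ∧ zR²w)).
(F1): holds.
(F2): holds.
(F3): holds.
(F4): fails — vRw but no t with vR²t and wR²t.
(F5): fails — bRc but no w with bR²w and cR²w.
Valid on: (F1), (F2), (F3).

(F1), (F2), (F3)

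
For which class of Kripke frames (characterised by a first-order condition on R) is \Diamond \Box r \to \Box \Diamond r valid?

Suppose ◇□r→□◇r is valid. Take Rxy, Rxz and set V(r)={w : Ryw}. Then □r at y so ◇□r at x, so □◇r at x, so ◇r at z, giving w with Rzw and Ryw.
Conversely, on a frame with convergence the schema holds at every world under every valuation.
So the correspondent is convergence.

convergence: \forall x \forall y \forall z (Rxy \wedge Rxz \to \exists w (Ryw \wedge Rzw))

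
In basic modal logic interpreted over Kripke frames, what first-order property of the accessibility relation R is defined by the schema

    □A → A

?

Reflexivity

Suppose □A→A is valid. At any x set V(A)={w : Rxw}. Then □A holds at x, so A holds at x, i.e. Rxx.
Conversely, any frame satisfying ∀x Rxx validates the schema.
So the correspondent is reflexivity.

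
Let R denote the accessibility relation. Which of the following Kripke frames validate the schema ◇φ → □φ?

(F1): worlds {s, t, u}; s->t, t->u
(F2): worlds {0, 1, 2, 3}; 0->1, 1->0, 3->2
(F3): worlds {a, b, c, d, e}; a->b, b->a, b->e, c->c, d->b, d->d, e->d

(F1), (F2)

The schema corresponds to partial functionality: ∀x ∀y ∀z (Rxy ∧ Rxz → y = z).
(F1): satisfies the condition.
(F2): satisfies the condition.
(F3): fails — b sees both a and e.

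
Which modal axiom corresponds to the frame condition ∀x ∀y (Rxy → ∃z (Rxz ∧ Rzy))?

□□p → □p

The condition is density. The C4 schema □□p → □p defines it.
Suppose □□p→□p is valid. Take Rxy and set V(p)={w : xR²w}. Then □□p at x, so □p at x, so p at y, i.e. ∃z(Rxz∧Rzy).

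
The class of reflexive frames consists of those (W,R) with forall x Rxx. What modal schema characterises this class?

□r → r

This is reflexivity; the standard corresponding axiom is T: □r → r.
Suppose □r→r is valid. At any x set V(r)={w : Rxw}. Then □r holds at x, so r holds at x, i.e. Rxx.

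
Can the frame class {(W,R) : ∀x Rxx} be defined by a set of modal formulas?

Yes — defined by □r → r

This is a Sahlqvist condition; the T axiom □r → r defines it.
Suppose □r→r is valid. At any x set V(r)={w : Rxw}. Then □r holds at x, so r holds at x, i.e. Rxx.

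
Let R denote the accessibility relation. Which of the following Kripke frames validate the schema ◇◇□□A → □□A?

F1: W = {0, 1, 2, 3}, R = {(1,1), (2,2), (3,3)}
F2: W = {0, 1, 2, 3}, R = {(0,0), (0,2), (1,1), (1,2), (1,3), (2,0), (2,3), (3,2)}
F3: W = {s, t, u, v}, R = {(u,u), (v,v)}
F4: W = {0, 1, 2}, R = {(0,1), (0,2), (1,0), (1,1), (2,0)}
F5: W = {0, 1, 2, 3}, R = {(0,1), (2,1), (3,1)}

The schema corresponds to a generalized confluence (Geach) condition: ∀x ∀y ∀z ((xR²y ∧ xR²z) → ∃w (yR²w ∧ z = w)).
F1: satisfies the condition.
F2: fails — 0R²2, 0R²3 but no w with 2R²w and 3=w.
F3: satisfies the condition.
F4: fails — 1R²0, 1R²2 but no w with 0R²w and 2=w.
F5: satisfies the condition.
Valid on: F1, F3, F5.

F1, F3, F5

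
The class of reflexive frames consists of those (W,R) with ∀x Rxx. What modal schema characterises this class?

□r → r

This is reflexivity; the standard corresponding axiom is T: □r → r.
Suppose □r→r is valid. At any x set V(r)={w : Rxw}. Then □r holds at x, so r holds at x, i.e. Rxx.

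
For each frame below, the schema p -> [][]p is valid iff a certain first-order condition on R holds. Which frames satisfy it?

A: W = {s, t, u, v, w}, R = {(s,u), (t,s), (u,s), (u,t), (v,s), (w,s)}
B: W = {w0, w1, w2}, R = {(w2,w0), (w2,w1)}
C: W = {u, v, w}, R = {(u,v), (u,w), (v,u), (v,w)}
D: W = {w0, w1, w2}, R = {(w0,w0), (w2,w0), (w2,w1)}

B

The schema corresponds to a generalized confluence (Geach) condition: forall x forall z (x R^2 z -> exists w (x = w & z = w)).
A: fails — sR²t but s ≠ t.
B: satisfies the condition.
C: fails — uR²w but u ≠ w.
D: fails — w2R²w0 but w2 ≠ w0.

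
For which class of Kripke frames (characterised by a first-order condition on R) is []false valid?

□⊥ is valid iff no world has any successor (otherwise □⊥ fails at any world with one).
Conversely, any frame satisfying forall x forall y ~Rxy validates the schema.
Frame condition: forall x forall y ~Rxy.

Emptiness of R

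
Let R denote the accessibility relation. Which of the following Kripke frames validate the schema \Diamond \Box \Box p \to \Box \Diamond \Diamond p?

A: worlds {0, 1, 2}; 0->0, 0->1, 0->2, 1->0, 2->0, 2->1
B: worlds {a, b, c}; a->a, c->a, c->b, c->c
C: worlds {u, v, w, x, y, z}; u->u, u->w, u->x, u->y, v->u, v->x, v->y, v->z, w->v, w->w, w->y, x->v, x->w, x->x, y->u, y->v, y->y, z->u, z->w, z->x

Frame correspondent (Sahlqvist): \forall x \forall y \forall z ((xRy \wedge xRz) \to \exists w (y R^2 w \wedge z R^2 w)) — i.e. a generalized confluence (Geach) condition.
A: condition met.
B: fails — cRa, cRb but no w with aR²w and bR²w.
C: condition met.

A, C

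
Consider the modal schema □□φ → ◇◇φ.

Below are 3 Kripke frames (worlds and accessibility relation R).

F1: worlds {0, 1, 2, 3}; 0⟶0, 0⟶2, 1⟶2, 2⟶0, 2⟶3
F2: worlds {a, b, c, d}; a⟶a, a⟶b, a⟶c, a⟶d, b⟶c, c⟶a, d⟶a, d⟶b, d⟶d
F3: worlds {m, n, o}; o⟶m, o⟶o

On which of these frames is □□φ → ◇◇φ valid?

The schema corresponds to a generalized confluence (Geach) condition: ∀x ∃w (xR²w ∧ xR²w).
F1: fails — at 3 but no w with 3R²w and 3R²w.
F2: ✓.
F3: fails — at m but no w with mR²w and mR²w.

F2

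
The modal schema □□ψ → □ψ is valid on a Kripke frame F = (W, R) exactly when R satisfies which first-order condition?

Suppose □□ψ→□ψ is valid. Take Rxy and set V(ψ)={w : xR²w}. Then □□ψ at x, so □ψ at x, so ψ at y, i.e. ∃z(Rxz∧Rzy).

density: ∀x ∀y (Rxy → ∃z (Rxz ∧ Rzy))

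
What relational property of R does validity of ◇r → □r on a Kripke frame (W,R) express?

This is the CD axiom.
Its frame correspondent is partial functionality — ∀x ∀y ∀z (Rxy ∧ Rxz → y = z).

partial functionality: ∀x ∀y ∀z (Rxy ∧ Rxz → y = z)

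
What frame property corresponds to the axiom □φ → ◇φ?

Seriality

This schema is the D axiom.
It corresponds to seriality: ∀x ∃y Rxy.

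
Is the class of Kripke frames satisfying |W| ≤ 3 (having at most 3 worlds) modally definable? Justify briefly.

Not modally definable

If a class were modally definable it would be closed under disjoint unions (Goldblatt–Thomason).
Any modal formula valid on each of 4 disjoint one-world frames is valid on their disjoint union (validity is preserved under disjoint unions). Each one-world frame has |W|=1≤3, but the union has |W|=4.
So no modal formula (or set of formulas) defines exactly the |W|≤3 frames.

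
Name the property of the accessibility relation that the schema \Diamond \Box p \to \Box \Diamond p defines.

This is the .2 axiom.
It corresponds to convergence: \forall x \forall y \forall z (Rxy \wedge Rxz \to \exists w (Ryw \wedge Rzw)).

convergence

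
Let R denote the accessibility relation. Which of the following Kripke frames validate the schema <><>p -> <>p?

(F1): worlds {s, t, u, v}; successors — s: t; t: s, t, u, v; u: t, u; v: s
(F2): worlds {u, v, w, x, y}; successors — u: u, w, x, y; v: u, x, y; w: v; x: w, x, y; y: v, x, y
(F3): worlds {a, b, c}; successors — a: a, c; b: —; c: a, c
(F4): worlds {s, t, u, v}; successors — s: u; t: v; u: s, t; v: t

(F3)

This is the axiom for a generalized confluence (Geach) condition; its first-order frame correspondent is forall x forall y (x R^2 y -> exists w (y = w & xRw)).
(F1): fails — sR²s but no w with s=w and sRw.
(F2): fails — uR²v but no t with v=t and uRt.
(F3): holds.
(F4): fails — sR²s but no w with s=w and sRw.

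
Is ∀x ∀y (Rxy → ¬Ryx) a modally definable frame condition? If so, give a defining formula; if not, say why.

Not definable by any modal formula

Any modally definable frame class is closed under surjective bounded morphisms.
The 3-cycle (worlds a,b,c with a→b→c→a) is asymmetric. Mapping every world to a single reflexive point • is a surjective bounded morphism, and the reflexive point is not asymmetric (R•• but asymmetry requires ¬R••).
So the class is not modally definable.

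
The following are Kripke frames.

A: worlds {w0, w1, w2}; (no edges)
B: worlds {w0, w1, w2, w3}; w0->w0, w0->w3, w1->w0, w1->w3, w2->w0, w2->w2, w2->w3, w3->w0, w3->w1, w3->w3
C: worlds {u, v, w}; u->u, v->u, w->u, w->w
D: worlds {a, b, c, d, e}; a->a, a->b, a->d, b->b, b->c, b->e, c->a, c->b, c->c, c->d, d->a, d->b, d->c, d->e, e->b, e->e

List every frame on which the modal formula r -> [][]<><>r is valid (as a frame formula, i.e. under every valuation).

Frame correspondent (Sahlqvist): forall x forall z (x R^2 z -> exists w (x = w & z R^2 w)) — i.e. a generalized confluence (Geach) condition.
A: condition met.
B: fails — w2R²w0 but no w with w2=w and w0R²w.
C: fails — vR²u but no t with v=t and uR²t.
D: fails — aR²e but no w with a=w and eR²w.
Valid on: A.

A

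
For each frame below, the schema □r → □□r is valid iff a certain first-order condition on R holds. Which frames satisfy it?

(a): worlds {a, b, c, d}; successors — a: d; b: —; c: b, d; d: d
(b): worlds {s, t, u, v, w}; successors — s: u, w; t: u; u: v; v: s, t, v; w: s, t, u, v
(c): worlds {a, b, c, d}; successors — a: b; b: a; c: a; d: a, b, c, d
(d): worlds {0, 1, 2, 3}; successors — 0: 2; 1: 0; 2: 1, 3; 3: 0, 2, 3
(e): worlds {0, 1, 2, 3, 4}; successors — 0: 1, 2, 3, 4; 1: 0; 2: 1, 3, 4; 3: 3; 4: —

(a)

The schema corresponds to transitivity: ∀x ∀y ∀z (Rxy ∧ Ryz → Rxz).
(a): condition met.
(b): fails — Ruv and Rvt but not Rut.
(c): fails — Rab and Rba but not Raa.
(d): fails — R10 and R02 but not R12.
(e): fails — R10 and R02 but not R12.
Valid on: (a).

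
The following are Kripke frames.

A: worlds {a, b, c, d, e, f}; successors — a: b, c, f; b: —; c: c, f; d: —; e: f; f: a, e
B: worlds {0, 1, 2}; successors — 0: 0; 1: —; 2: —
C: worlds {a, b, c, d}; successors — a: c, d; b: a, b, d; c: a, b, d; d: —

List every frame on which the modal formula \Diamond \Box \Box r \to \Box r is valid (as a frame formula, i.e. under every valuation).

Frame correspondent (Sahlqvist): \forall x \forall y \forall z ((xRy \wedge xRz) \to \exists w (y R^2 w \wedge z = w)) — i.e. a generalized confluence (Geach) condition.
A: fails — aRb, aRb but no w with bR²w and b=w.
B: condition met.
C: fails — aRd, aRc but no w with dR²w and c=w.
Valid on: B.

B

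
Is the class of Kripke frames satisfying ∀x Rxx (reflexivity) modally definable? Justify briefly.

Yes: it is reflexivity, defined by the T schema □q → q.
Suppose □q→q is valid. At any x set V(q)={w : Rxw}. Then □q holds at x, so q holds at x, i.e. Rxx.

Yes, by □q → q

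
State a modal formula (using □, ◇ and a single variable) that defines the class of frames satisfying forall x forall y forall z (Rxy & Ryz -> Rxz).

A defining formula is □ψ → □□ψ (the 4 axiom).
Suppose □ψ→□□ψ is valid. Take Rxy, Ryz and set V(ψ)={w : Rxw}. Then □ψ at x, so □□ψ at x, so □ψ at y, so ψ at z, i.e. Rxz.

□ψ → □□ψ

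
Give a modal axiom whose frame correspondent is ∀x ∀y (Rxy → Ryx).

s → □◇s

A defining formula is s → □◇s (the B axiom).
Suppose s→□◇s is valid. Take Rxy and set V(s)={x}. Then s at x, so □◇s at x, so ◇s at y, so some z with Ryz has s; z=x, i.e. Ryx.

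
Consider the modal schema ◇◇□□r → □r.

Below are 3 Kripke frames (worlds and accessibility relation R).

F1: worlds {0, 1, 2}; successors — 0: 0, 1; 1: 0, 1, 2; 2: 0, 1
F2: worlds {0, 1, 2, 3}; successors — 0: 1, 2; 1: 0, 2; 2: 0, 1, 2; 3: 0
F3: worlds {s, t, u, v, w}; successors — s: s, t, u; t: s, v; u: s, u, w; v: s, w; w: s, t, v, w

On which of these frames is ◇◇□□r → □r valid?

This is the axiom for a generalized confluence (Geach) condition; its first-order frame correspondent is ∀x ∀y ∀z ((xR²y ∧ xRz) → ∃w (yR²w ∧ z = w)).
F1: satisfies the condition.
F2: satisfies the condition.
F3: fails — tR²t, tRv but no w* with tR²w* and v=w*.
Valid on: F1, F2.

F1, F2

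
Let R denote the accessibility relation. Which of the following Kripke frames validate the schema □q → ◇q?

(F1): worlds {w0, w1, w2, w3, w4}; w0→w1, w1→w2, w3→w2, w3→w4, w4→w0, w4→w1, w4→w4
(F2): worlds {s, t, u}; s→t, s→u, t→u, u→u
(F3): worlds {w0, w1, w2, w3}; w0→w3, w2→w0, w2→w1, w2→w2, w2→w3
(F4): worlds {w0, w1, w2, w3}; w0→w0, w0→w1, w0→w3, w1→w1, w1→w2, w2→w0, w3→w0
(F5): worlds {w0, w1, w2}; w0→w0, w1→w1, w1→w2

The schema corresponds to seriality: ∀x ∃y Rxy.
(F1): fails — world w2 has no successor.
(F2): satisfies the condition.
(F3): fails — world w1 has no successor.
(F4): satisfies the condition.
(F5): fails — world w2 has no successor.
Valid on: (F2), (F4).

(F2), (F4)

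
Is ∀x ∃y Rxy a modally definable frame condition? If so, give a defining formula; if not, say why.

Definable; □p → ◇p defines it

This is a Sahlqvist condition; the D axiom □p → ◇p defines it.
Suppose □p→◇p is valid. At any x set V(p)=W. Then □p at x, so ◇p at x, so x has a successor.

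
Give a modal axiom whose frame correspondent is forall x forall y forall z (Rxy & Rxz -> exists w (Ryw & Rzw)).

The condition is convergence. The .2 schema ◇□ψ → □◇ψ defines it.
Suppose ◇□ψ→□◇ψ is valid. Take Rxy, Rxz and set V(ψ)={w : Ryw}. Then □ψ at y so ◇□ψ at x, so □◇ψ at x, so ◇ψ at z, giving w with Rzw and Ryw.

◇□ψ → □◇ψ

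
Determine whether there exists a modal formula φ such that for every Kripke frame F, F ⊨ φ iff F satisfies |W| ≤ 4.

Not definable by any modal formula

If a class were modally definable it would be closed under disjoint unions (Goldblatt–Thomason).
Any modal formula valid on each of 5 disjoint one-world frames is valid on their disjoint union (validity is preserved under disjoint unions). Each one-world frame has |W|=1≤4, but the union has |W|=5.
Hence having at most 4 worlds is not modally definable.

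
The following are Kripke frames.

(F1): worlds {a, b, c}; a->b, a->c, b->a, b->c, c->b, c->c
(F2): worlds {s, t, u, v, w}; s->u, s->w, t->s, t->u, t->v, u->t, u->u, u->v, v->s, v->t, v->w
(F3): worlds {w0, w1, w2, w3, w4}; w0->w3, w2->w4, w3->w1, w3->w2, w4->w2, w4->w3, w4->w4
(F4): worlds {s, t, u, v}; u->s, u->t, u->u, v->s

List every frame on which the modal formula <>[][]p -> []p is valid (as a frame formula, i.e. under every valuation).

The schema corresponds to a generalized confluence (Geach) condition: forall x forall y forall z ((xRy & xRz) -> exists w (y R^2 w & z = w)).
(F1): holds.
(F2): fails — sRw, sRu but no w* with wR²w* and u=w*.
(F3): fails — w0Rw3, w0Rw3 but no w with w3R²w and w3=w.
(F4): fails — uRs, uRs but no w with sR²w and s=w.
Valid on: (F1).

(F1)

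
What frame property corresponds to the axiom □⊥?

□⊥ is valid iff no world has any successor (otherwise □⊥ fails at any world with one).

emptiness of R: ∀x ∀y ¬Rxy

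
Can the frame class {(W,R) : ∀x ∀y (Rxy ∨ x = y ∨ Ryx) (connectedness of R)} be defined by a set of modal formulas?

No

Any modally definable frame class is closed under disjoint unions.
Take 2 disjoint single-world reflexive frames: each is trivially connected, but their disjoint union has 2 worlds with no edge between distinct components, so it is not connected.
So the class is not modally definable.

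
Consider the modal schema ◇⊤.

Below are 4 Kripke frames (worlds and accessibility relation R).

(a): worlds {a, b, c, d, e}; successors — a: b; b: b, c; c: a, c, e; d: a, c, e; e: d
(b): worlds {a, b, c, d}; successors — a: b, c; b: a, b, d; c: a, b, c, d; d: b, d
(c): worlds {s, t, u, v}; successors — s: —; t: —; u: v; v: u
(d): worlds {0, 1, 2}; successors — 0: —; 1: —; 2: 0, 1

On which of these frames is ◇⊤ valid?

(a), (b)

Frame correspondent (Sahlqvist): ∀x ∃y Rxy — i.e. seriality.
(a): holds.
(b): holds.
(c): fails — world s has no successor.
(d): fails — world 0 has no successor.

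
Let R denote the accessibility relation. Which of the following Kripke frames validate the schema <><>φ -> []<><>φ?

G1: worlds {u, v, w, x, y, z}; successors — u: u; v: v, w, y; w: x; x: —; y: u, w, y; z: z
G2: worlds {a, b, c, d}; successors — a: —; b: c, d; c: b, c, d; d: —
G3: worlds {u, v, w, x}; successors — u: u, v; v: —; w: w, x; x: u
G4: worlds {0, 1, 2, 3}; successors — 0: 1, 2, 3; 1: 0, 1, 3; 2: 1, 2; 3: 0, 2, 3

Frame correspondent (Sahlqvist): forall x forall y forall z ((x R^2 y & xRz) -> exists w (y = w & z R^2 w)) — i.e. a generalized confluence (Geach) condition.
G1: fails — vR²u, vRw but no t with u=t and wR²t.
G2: fails — bR²b, bRd but no w with b=w and dR²w.
G3: fails — uR²u, uRv but no t with u=t and vR²t.
G4: ✓.

G4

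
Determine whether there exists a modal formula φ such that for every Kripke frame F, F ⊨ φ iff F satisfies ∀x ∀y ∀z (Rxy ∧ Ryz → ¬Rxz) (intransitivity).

No — not modally definable

Any modally definable frame class is closed under surjective bounded morphisms.
The 5-cycle (worlds a,b,c,d,e with a→b→c→d→e→a) is intransitive. Mapping every world to a single reflexive point • is a surjective bounded morphism; the reflexive point is not intransitive (R••∧R•• but R••).
So no modal formula (or set of formulas) defines exactly the intransitive frames.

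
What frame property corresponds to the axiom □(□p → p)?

shift-reflexivity

Suppose □(□p→p) is valid. Take Rxy and set V(p)={w : Ryw}. Then at y, □p holds; since □(□p→p) at x, □p→p at y, so p at y, i.e. Ryy.
Conversely, any frame satisfying ∀x ∀y (Rxy → Ryy) validates the schema.
Frame condition: ∀x ∀y (Rxy → Ryy).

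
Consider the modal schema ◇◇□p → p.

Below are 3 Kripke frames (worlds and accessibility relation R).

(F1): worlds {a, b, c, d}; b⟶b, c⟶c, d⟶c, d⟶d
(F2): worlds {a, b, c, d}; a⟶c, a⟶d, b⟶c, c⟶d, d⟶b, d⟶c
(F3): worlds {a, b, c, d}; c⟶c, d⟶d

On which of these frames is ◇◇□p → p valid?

The schema corresponds to a generalized confluence (Geach) condition: ∀x ∀y (xR²y → ∃w (yRw ∧ x = w)).
(F1): fails — dR²c but no w with cRw and d=w.
(F2): fails — aR²b but no w with bRw and a=w.
(F3): satisfies the condition.

(F3)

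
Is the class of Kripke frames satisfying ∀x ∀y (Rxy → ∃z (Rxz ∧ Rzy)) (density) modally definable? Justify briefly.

The condition is density. A defining modal formula is □□r → □r.
Suppose □□r→□r is valid. Take Rxy and set V(r)={w : xR²w}. Then □□r at x, so □r at x, so r at y, i.e. ∃z(Rxz∧Rzy).

Definable; □□r → □r defines it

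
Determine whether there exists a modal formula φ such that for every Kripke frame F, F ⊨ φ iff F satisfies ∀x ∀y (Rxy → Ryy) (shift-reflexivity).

This is a Sahlqvist condition; the T□ axiom □(□q → q) defines it.

Yes, by □(□q → q)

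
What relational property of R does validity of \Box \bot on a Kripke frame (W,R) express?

□⊥ is valid iff no world has any successor (otherwise □⊥ fails at any world with one).

Emptiness of R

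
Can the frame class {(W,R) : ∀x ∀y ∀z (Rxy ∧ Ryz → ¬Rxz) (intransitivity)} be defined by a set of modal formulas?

Not modally definable

Any modally definable frame class is closed under surjective bounded morphisms.
The 7-cycle (worlds 0,1,2,3,4,5,6 with 0→1→2→3→4→5→6→0) is intransitive. Mapping every world to a single reflexive point • is a surjective bounded morphism; the reflexive point is not intransitive (R••∧R•• but R••).
Hence intransitivity is not modally definable.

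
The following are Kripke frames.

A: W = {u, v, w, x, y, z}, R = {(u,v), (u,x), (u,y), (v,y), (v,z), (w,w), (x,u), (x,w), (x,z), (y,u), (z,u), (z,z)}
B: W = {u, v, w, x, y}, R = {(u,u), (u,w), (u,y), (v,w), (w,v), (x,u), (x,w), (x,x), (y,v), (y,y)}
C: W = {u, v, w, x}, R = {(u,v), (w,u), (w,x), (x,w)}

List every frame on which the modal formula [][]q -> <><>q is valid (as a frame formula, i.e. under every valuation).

Frame correspondent (Sahlqvist): forall x exists w (x R^2 w & x R^2 w) — i.e. a generalized confluence (Geach) condition.
A: holds.
B: holds.
C: fails — at u but no t with uR²t and uR²t.
Valid on: A, B.

A, B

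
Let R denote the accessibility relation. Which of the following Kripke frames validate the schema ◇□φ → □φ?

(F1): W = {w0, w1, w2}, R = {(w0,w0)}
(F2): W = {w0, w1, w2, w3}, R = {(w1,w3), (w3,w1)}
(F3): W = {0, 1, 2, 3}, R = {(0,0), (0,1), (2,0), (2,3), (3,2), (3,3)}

Frame correspondent (Sahlqvist): ∀x ∀y ∀z ((xRy ∧ xRz) → ∃w (yRw ∧ z = w)) — i.e. a generalized confluence (Geach) condition.
(F1): holds.
(F2): fails — w1Rw3, w1Rw3 but no w with w3Rw and w3=w.
(F3): fails — 0R1, 0R0 but no w with 1Rw and 0=w.
Valid on: (F1).

(F1)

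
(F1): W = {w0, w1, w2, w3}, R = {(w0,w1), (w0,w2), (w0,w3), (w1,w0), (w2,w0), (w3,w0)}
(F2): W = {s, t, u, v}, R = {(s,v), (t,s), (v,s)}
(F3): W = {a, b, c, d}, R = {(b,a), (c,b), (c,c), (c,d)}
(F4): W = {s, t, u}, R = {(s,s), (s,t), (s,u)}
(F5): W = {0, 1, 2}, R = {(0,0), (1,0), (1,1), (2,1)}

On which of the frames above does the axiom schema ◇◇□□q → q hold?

This is the axiom for a generalized confluence (Geach) condition; its first-order frame correspondent is ∀x ∀y (xR²y → ∃w (yR²w ∧ x = w)).
(F1): condition met.
(F2): fails — tR²v but no w with vR²w and t=w.
(F3): fails — cR²a but no w with aR²w and c=w.
(F4): fails — sR²t but no w with tR²w and s=w.
(F5): fails — 1R²0 but no w with 0R²w and 1=w.
Valid on: (F1).

(F1)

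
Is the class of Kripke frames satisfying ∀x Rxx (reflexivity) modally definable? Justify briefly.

Yes — defined by □q → q

This is a Sahlqvist condition; the T axiom □q → q defines it.
Suppose □q→q is valid. At any x set V(q)={w : Rxw}. Then □q holds at x, so q holds at x, i.e. Rxx.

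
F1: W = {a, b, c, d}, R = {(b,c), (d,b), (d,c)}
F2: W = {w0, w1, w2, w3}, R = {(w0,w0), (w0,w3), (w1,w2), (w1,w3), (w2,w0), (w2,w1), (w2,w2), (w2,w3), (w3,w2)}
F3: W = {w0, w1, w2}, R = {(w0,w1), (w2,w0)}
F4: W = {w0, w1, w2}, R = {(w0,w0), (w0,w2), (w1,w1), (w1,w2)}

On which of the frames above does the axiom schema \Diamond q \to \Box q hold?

The schema corresponds to partial functionality: \forall x \forall y \forall z (Rxy \wedge Rxz \to y = z).
F1: fails — d sees both b and c.
F2: fails — w0 sees both w0 and w3.
F3: holds.
F4: fails — w0 sees both w0 and w2.

F3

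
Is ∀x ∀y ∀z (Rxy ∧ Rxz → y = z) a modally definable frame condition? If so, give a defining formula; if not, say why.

This is a Sahlqvist condition; the CD axiom ◇r → □r defines it.
Suppose ◇r→□r is valid. Take Rxy, Rxz and set V(r)={y}. Then ◇r at x, so □r at x, so r at z, i.e. z=y.

Yes — defined by ◇r → □r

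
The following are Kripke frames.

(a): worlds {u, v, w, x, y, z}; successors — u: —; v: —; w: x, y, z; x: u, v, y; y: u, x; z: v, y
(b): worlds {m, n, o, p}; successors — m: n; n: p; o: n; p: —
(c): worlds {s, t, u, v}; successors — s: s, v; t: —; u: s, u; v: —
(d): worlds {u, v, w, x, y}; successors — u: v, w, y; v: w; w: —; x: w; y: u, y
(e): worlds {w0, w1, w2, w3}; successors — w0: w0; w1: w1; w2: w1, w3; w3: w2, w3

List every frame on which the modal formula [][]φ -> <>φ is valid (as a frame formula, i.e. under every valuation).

(e)

The schema corresponds to a generalized confluence (Geach) condition: forall x exists w (x R^2 w & xRw).
(a): fails — at u but no t with uR²t and uRt.
(b): fails — at m but no w with mR²w and mRw.
(c): fails — at t but no w with tR²w and tRw.
(d): fails — at v but no t with vR²t and vRt.
(e): ✓.
Valid on: (e).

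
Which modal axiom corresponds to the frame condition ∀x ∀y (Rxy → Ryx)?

The condition is symmetry. The B schema q → □◇q defines it.
Suppose q→□◇q is valid. Take Rxy and set V(q)={x}. Then q at x, so □◇q at x, so ◇q at y, so some z with Ryz has q; z=x, i.e. Ryx.

q → □◇q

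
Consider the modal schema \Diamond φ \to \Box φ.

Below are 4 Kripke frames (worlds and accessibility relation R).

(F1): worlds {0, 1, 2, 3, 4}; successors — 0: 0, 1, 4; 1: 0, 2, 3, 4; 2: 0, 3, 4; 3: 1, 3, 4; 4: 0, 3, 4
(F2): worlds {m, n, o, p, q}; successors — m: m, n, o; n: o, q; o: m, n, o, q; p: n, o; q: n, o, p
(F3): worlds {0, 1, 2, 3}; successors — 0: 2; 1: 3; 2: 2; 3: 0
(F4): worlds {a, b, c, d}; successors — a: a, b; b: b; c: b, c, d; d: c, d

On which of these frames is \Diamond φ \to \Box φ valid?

(F3)

The schema corresponds to partial functionality: \forall x \forall y \forall z (Rxy \wedge Rxz \to y = z).
(F1): fails — 0 sees both 0 and 1.
(F2): fails — m sees both m and n.
(F3): holds.
(F4): fails — a sees both a and b.
Valid on: (F3).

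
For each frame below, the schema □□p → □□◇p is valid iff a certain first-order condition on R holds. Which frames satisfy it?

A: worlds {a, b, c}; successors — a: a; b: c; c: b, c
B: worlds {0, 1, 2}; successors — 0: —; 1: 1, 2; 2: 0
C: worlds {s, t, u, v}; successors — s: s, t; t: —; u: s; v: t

The schema corresponds to a generalized confluence (Geach) condition: ∀x ∀z (xR²z → ∃w (xR²w ∧ zRw)).
A: satisfies the condition.
B: fails — 1R²0 but no w with 1R²w and 0Rw.
C: fails — sR²t but no w with sR²w and tRw.
Valid on: A.

A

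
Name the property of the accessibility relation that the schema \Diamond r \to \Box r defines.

This is the CD axiom.
It corresponds to partial functionality: \forall x \forall y \forall z (Rxy \wedge Rxz \to y = z).

partial functionality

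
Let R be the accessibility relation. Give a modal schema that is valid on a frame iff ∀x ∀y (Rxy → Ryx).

The condition is symmetry. The B schema q → □◇q defines it.
Suppose q→□◇q is valid. Take Rxy and set V(q)={x}. Then q at x, so □◇q at x, so ◇q at y, so some z with Ryz has q; z=x, i.e. Ryx.

q → □◇q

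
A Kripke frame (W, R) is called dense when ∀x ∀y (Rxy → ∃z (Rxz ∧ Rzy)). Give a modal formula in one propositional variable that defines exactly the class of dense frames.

□□p → □p

The condition is density. The C4 schema □□p → □p defines it.
Suppose □□p→□p is valid. Take Rxy and set V(p)={w : xR²w}. Then □□p at x, so □p at x, so p at y, i.e. ∃z(Rxz∧Rzy).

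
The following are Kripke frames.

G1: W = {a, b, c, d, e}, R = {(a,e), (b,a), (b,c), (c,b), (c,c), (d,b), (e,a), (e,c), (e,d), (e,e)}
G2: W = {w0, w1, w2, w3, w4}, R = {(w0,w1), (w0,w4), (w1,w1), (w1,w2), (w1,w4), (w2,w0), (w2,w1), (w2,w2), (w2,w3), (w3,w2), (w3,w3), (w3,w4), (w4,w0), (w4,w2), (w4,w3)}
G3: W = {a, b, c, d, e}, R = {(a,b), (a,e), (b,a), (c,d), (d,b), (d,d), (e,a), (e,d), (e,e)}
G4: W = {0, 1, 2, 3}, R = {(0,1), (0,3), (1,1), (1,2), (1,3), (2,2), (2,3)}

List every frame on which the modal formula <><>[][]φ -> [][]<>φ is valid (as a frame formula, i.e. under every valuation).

The schema corresponds to a generalized confluence (Geach) condition: forall x forall y forall z ((x R^2 y & x R^2 z) -> exists w (y R^2 w & zRw)).
G1: fails — aR²a, aR²d but no w with aR²w and dRw.
G2: condition met.
G3: fails — bR²b, bR²b but no w with bR²w and bRw.
G4: fails — 0R²1, 0R²3 but no w with 1R²w and 3Rw.

G2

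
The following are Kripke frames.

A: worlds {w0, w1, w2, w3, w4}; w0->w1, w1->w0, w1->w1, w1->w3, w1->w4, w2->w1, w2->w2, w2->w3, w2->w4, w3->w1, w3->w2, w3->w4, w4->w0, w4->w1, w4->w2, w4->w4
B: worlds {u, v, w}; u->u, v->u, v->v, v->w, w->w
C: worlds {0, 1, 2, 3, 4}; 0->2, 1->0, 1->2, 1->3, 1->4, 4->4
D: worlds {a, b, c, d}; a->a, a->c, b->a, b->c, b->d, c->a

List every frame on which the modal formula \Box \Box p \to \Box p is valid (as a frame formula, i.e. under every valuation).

This is the axiom for density; its first-order frame correspondent is \forall x \forall y (Rxy \to \exists z (Rxz \wedge Rzy)).
A: holds.
B: holds.
C: fails — R10 but no z with R1z and Rz0.
D: fails — Rbd but no z with Rbz and Rzd.

A, B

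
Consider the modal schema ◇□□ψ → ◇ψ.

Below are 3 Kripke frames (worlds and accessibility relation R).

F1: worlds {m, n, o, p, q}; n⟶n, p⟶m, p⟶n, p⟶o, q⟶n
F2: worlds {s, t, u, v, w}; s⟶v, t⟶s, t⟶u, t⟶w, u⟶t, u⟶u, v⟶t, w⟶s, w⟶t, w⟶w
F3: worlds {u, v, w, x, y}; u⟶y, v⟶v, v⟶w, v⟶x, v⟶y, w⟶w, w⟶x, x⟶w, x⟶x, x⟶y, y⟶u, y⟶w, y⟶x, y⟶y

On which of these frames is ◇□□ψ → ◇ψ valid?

F3

This is the axiom for a generalized confluence (Geach) condition; its first-order frame correspondent is ∀x ∀y (xRy → ∃w (yR²w ∧ xRw)).
F1: fails — pRm but no w with mR²w and pRw.
F2: fails — sRv but no w* with vR²w* and sRw*.
F3: ✓.
Valid on: F3.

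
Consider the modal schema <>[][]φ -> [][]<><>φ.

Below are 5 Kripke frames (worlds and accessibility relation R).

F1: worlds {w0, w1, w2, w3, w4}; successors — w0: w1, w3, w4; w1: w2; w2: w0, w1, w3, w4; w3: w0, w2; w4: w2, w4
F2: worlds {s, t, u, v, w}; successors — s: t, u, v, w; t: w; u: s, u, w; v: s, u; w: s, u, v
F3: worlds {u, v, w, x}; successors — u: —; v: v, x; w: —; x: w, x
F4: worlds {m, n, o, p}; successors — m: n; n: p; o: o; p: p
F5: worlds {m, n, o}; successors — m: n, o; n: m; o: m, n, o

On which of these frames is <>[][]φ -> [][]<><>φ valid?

This is the axiom for a generalized confluence (Geach) condition; its first-order frame correspondent is forall x forall y forall z ((xRy & x R^2 z) -> exists w (y R^2 w & z R^2 w)).
F1: satisfies the condition.
F2: satisfies the condition.
F3: fails — vRv, vR²w but no t with vR²t and wR²t.
F4: satisfies the condition.
F5: satisfies the condition.
Valid on: F1, F2, F4, F5.

F1, F2, F4, F5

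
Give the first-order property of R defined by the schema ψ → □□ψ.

∀x ∀z (xR²z → ∃w (x = w ∧ z = w))

This is a Sahlqvist (Geach-type) schema ◇^0□^0ψ → □^2◇^0ψ.
Minimal-valuation argument: fix x; take any y with xR^0y and any z with xR^2z. Set V(ψ) to the set of worlds R-reachable from y in exactly 0 steps. Then □^0ψ holds at y, so the antecedent holds at x; validity forces ◇^0ψ at z, giving a w with zR^0w and yR^0w.
First-order correspondent: ∀x ∀z (xR²z → ∃w (x = w ∧ z = w)).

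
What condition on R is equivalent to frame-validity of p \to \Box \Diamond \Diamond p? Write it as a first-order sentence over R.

This is a Sahlqvist (Geach-type) schema ◇^0□^0p → □^1◇^2p.
Minimal-valuation argument: fix x; take any y with xR^0y and any z with xR^1z. Set V(p) to the set of worlds R-reachable from y in exactly 0 steps. Then □^0p holds at y, so the antecedent holds at x; validity forces ◇^2p at z, giving a w with zR^2w and yR^0w.
First-order correspondent: \forall x \forall z (xRz \to \exists w (x = w \wedge z R^2 w)).

\forall x \forall z (xRz \to \exists w (x = w \wedge z R^2 w))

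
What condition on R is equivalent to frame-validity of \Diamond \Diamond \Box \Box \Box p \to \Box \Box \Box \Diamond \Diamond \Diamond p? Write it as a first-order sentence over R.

This is a Sahlqvist (Geach-type) schema ◇^2□^3p → □^3◇^3p.
Minimal-valuation argument: fix x; take any y with xR^2y and any z with xR^3z. Set V(p) to the set of worlds R-reachable from y in exactly 3 steps. Then □^3p holds at y, so the antecedent holds at x; validity forces ◇^3p at z, giving a w with zR^3w and yR^3w.
First-order correspondent: \forall x \forall y \forall z ((x R^2 y \wedge x R^3 z) \to \exists w (y R^3 w \wedge z R^3 w)).

\forall x \forall y \forall z ((x R^2 y \wedge x R^3 z) \to \exists w (y R^3 w \wedge z R^3 w))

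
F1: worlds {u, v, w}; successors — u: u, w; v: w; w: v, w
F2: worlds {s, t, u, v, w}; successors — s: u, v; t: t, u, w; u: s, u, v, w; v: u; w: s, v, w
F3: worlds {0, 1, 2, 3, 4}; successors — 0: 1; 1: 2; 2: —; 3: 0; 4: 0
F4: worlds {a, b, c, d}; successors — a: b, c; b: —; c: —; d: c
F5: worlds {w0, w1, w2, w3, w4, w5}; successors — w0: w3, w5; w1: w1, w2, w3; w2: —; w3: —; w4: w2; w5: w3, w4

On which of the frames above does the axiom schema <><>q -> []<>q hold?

The schema corresponds to a generalized confluence (Geach) condition: forall x forall y forall z ((x R^2 y & xRz) -> exists w (y = w & zRw)).
F1: fails — uR²u, uRw but no t with u=t and wRt.
F2: fails — sR²s, sRv but no w* with s=w* and vRw*.
F3: ✓.
F4: ✓.
F5: fails — w0R²w3, w0Rw3 but no w with w3=w and w3Rw.
Valid on: F3, F4.

F3, F4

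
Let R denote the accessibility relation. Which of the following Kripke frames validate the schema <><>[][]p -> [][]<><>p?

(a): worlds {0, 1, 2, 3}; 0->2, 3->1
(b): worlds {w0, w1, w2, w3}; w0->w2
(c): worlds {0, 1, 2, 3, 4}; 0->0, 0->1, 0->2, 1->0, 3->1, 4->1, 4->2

Frame correspondent (Sahlqvist): forall x forall y forall z ((x R^2 y & x R^2 z) -> exists w (y R^2 w & z R^2 w)) — i.e. a generalized confluence (Geach) condition.
(a): ✓.
(b): ✓.
(c): fails — 0R²0, 0R²2 but no w with 0R²w and 2R²w.
Valid on: (a), (b).

(a), (b)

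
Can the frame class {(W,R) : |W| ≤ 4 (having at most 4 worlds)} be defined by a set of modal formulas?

No — not modally definable

If a class were modally definable it would be closed under disjoint unions (Goldblatt–Thomason).
Any modal formula valid on each of 5 disjoint one-world frames is valid on their disjoint union (validity is preserved under disjoint unions). Each one-world frame has |W|=1≤4, but the union has |W|=5.
So no modal formula (or set of formulas) defines exactly the |W|≤4 frames.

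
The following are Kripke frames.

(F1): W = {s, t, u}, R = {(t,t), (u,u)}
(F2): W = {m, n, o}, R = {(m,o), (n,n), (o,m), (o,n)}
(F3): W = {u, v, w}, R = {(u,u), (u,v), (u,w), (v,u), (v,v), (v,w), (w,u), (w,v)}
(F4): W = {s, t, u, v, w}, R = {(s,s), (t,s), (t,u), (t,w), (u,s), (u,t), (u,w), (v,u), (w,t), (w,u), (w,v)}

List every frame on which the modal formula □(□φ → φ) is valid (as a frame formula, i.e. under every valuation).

This is the axiom for shift-reflexivity; its first-order frame correspondent is ∀x ∀y (Rxy → Ryy).
(F1): satisfies the condition.
(F2): fails — Rom but not Rmm.
(F3): fails — Ruw but not Rww.
(F4): fails — Rwt but not Rtt.

(F1)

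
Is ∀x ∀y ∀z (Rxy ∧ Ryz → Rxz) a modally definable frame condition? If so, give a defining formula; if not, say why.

This is a Sahlqvist condition; the 4 axiom □p → □□p defines it.

Yes — defined by □p → □□p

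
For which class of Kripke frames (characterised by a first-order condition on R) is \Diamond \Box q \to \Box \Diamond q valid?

Convergence

This schema is the .2 axiom.
Its frame correspondent is convergence — \forall x \forall y \forall z (Rxy \wedge Rxz \to \exists w (Ryw \wedge Rzw)).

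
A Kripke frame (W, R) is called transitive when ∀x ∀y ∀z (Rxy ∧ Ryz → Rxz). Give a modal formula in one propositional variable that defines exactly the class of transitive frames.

□r → □□r

The condition is transitivity. The 4 schema □r → □□r defines it.
Suppose □r→□□r is valid. Take Rxy, Ryz and set V(r)={w : Rxw}. Then □r at x, so □□r at x, so □r at y, so r at z, i.e. Rxz.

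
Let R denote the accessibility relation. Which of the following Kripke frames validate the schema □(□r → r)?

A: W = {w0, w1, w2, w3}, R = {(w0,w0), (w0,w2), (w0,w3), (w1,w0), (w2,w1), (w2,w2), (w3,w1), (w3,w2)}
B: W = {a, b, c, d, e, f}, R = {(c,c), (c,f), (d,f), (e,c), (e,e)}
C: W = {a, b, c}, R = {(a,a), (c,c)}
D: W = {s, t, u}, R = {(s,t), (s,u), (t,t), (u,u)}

The schema corresponds to shift-reflexivity: ∀x ∀y (Rxy → Ryy).
A: fails — Rw3w1 but not Rw1w1.
B: fails — Rcf but not Rff.
C: condition met.
D: condition met.

C, D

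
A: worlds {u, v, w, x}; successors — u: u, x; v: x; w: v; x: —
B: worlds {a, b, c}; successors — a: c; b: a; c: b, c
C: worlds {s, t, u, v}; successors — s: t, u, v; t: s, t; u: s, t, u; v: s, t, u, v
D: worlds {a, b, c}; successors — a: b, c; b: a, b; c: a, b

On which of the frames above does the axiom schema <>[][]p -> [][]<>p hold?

The schema corresponds to a generalized confluence (Geach) condition: forall x forall y forall z ((xRy & x R^2 z) -> exists w (y R^2 w & zRw)).
A: fails — uRu, uR²x but no t with uR²t and xRt.
B: fails — cRb, cR²b but no w with bR²w and bRw.
C: holds.
D: holds.

C, D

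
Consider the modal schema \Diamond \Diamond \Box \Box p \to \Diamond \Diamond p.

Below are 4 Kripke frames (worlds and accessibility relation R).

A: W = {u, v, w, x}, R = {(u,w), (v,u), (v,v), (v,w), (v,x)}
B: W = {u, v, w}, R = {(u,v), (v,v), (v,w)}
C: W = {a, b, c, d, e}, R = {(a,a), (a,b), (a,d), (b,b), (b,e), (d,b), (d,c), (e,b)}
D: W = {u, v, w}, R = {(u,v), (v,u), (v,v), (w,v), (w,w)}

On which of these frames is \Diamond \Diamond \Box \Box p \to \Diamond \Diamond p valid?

The schema corresponds to a generalized confluence (Geach) condition: \forall x \forall y (x R^2 y \to \exists w (y R^2 w \wedge x R^2 w)).
A: fails — vR²u but no t with uR²t and vR²t.
B: fails — uR²w but no t with wR²t and uR²t.
C: fails — aR²c but no w with cR²w and aR²w.
D: condition met.
Valid on: D.

D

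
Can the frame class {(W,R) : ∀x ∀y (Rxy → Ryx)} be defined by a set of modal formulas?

Definable; p → □◇p defines it

This is a Sahlqvist condition; the B axiom p → □◇p defines it.
Suppose p→□◇p is valid. Take Rxy and set V(p)={x}. Then p at x, so □◇p at x, so ◇p at y, so some z with Ryz has p; z=x, i.e. Ryx.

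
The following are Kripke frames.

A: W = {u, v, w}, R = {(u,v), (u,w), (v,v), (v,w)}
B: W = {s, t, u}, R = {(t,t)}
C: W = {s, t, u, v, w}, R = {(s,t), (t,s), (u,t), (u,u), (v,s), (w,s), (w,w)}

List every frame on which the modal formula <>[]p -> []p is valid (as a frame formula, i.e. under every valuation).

Frame correspondent (Sahlqvist): forall x forall y forall z (Rxy & Rxz -> Ryz) — i.e. the Euclidean property.
A: fails — Ruw and Ruv but not Rwv.
B: condition met.
C: fails — Rst and Rst but not Rtt.
Valid on: B.

B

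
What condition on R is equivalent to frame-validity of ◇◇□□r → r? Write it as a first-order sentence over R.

∀x ∀y (xR²y → ∃w (yR²w ∧ x = w))

This is a Sahlqvist (Geach-type) schema ◇^2□^2r → □^0◇^0r.
First-order correspondent: ∀x ∀y (xR²y → ∃w (yR²w ∧ x = w)).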